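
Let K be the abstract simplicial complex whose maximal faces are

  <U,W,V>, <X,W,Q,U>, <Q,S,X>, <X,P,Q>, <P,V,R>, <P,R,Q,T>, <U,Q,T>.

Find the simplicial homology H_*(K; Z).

H_0 = Z,  H_1 = Z,  H_2 = 0,  H_3 = 0.

Order the vertices as P < Q < R < S < T < U < V < W < X. Listing each simplex with vertices in this order, K has dimension 3 with simplices:

  0-simplices (9): P, Q, R, S, T, U, V, W, X
  1-simplices (20): PQ, PR, PT, PV, PX, QR, QS, QT, QU, QW, QX, RT, RV, SX, TU, UV, UW, UX, VW, WX
  2-simplices (13): PQR, PQT, PQX, PRT, PRV, QRT, QSX, QTU, QUW, QUX, QWX, UVW, UWX
  3-simplices (2): PQRT, QUWX

Hence C_0 ≅ Z^9, C_1 ≅ Z^20, C_2 ≅ Z^13, C_3 ≅ Z^2.

∂_1: C_1 → C_0 sends each edge [p,q] (with p < q) to q − p.
This gives a 9×20 integer matrix of rank 8; reducing to Smith normal form yields diagonal entries (1,1,1,1,1,1,1,1).

∂_2: C_2 → C_1 maps a triangle to the signed sum of its edges. For instance
  ∂PRT = RT − PT + PR,
  ∂PQX = QX − PX + PQ.
As a 20×13 matrix over Z this has rank 11, with invariant factors (1,1,1,1,1,1,1,1,1,1,1).

Boundary ∂_3: C_3 → C_2 sends each 3-simplex σ to the alternating sum Σ_i (−1)^i (σ with its i-th vertex removed). For instance
  ∂QUWX = UWX − QWX + QUX − QUW,
  ∂PQRT = QRT − PRT + PQT − PQR.
The 13×2 boundary matrix has rank 2 and Smith normal form diag(1,1).

From H_k ≅ ker(∂_k) / im(∂_{k+1}) we obtain:

  H_0: rank C_0 − rank ∂_1 = 9 − 8 = 1, and the invariant factors of ∂_1 are all 1, so H_0 = Z.
  H_1: rank ker ∂_1 − rank ∂_2 = (20 − 8) − 11 = 1, and the invariant factors of ∂_2 are all 1, so H_1 = Z.
  H_2: rank ker ∂_2 − rank ∂_3 = (13 − 11) − 2 = 0, and the invariant factors of ∂_3 are all 1, so H_2 = 0.
  H_3: rank ker ∂_3 − rank ∂_4 = (2 − 2) − 0 = 0, and there is no ∂_4, so H_3 = 0.

As a check, the Euler characteristic is 9 − 20 + 13 − 2 = 0, which agrees with 1 − 1 + 0 − 0 = 0.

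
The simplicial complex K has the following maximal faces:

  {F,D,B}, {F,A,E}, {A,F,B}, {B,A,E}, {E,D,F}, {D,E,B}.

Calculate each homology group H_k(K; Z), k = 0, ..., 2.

H_0 = Z,  H_1 = 0,  H_2 = Z.

K has 5 vertices, 9 edges, 6 triangles.
rank ∂_0 = 0, rank ∂_1 = 4 ⇒ b_0 = 5 − 0 − 4 = 1; all invariant factors of ∂_1 are 1 so no torsion. So H_0 ≅ Z.
rank ∂_1 = 4, rank ∂_2 = 5 ⇒ b_1 = 9 − 4 − 5 = 0; all invariant factors of ∂_2 are 1 so no torsion. So H_1 ≅ 0.
rank ∂_2 = 5, rank ∂_3 = 0 ⇒ b_2 = 6 − 5 − 0 = 1. So H_2 ≅ Z.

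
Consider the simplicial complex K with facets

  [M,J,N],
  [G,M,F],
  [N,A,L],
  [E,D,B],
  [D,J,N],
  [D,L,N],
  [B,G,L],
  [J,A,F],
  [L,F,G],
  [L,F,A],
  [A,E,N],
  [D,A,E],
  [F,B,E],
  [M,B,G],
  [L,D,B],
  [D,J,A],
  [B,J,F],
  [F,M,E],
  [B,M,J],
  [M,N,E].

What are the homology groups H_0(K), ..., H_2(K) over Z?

Fix the vertex order A < B < D < E < F < G < J < L < M < N and write every simplex with vertices in increasing order. Then dim K = 2 and the simplices of K are:

  0-simplices (10): A, B, D, E, F, G, J, L, M, N
  1-simplices (30): AD, AE, AF, AJ, AL, AN, BD, BE, BF, BG, BJ, BL, BM, DE, DJ, DL, DN, EF, EM, EN, FG, FJ, FL, FM, GL, GM, JM, JN, LN, MN
  2-simplices (20): ADE, ADJ, AEN, AFJ, AFL, ALN, BDE, BDL, BEF, BFJ, BGL, BGM, BJM, DJN, DLN, EFM, EMN, FGL, FGM, JMN

Hence C_0 ≅ Z^10, C_1 ≅ Z^30, C_2 ≅ Z^20.

The boundary map ∂_1: C_1 → C_0 is given by ∂[p,q] = [q] − [p].
This gives a 10×30 integer matrix of rank 9; reducing to Smith normal form yields diagonal entries (1,1,1,1,1,1,1,1,1).

Boundary ∂_2: C_2 → C_1 maps a triangle to the signed sum of its edges. For instance
  ∂BFJ = FJ − BJ + BF,
  ∂BGL = GL − BL + BG.
The 30×20 boundary matrix has rank 20 and Smith normal form diag(1,1,1,1,1,1,1,1,1,1,1,1,1,1,1,1,1,1,1,2).

Computing H_k = (kernel of ∂_k) / (image of ∂_{k+1}):

  H_0: rank C_0 − rank ∂_1 = 10 − 9 = 1, and the invariant factors of ∂_1 are all 1, so H_0 ≅ Z.
  H_1: rank ker ∂_1 − rank ∂_2 = (30 − 9) − 20 = 1, and ∂_2 has invariant factor 2 > 1, so H_1 ≅ Z × Z/2.
  H_2: rank ker ∂_2 − rank ∂_3 = (20 − 20) − 0 = 0, and there is no ∂_3, so H_2 ≅ 0.

As a check, the Euler characteristic is 10 − 30 + 20 = 0, which agrees with 1 − 1 + 0 = 0.

H_0 = Z,  H_1 = Z × Z/2,  H_2 = 0.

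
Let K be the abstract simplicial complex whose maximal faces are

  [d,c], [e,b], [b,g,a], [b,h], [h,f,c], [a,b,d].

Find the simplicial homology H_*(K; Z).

K has 8 vertices, 11 edges, 3 triangles.
rank ∂_0 = 0, rank ∂_1 = 7 ⇒ b_0 = 8 − 0 − 7 = 1; all invariant factors of ∂_1 are 1 so no torsion. So H_0 ≅ Z.
rank ∂_1 = 7, rank ∂_2 = 3 ⇒ b_1 = 11 − 7 − 3 = 1; all invariant factors of ∂_2 are 1 so no torsion. So H_1 ≅ Z.
rank ∂_2 = 3, rank ∂_3 = 0 ⇒ b_2 = 3 − 3 − 0 = 0. So H_2 ≅ 0.

H_0 ≅ Z,  H_1 ≅ Z,  H_2 = 0.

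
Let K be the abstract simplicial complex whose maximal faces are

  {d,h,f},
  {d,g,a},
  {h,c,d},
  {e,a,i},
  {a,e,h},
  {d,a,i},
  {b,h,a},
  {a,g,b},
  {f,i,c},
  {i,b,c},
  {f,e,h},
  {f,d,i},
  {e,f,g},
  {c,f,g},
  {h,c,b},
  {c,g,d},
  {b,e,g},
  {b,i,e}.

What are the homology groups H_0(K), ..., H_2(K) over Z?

H_0 ≅ Z,  H_1 ≅ Z ⊕ Z/2Z,  H_2 = 0.

Order the vertices as a < b < c < d < e < f < g < h < i. Listing each simplex with vertices in this order, K has dimension 2 with simplices:

  0-simplices (9): a, b, c, d, e, f, g, h, i
  1-simplices (27): ab, ad, ae, ag, ah, ai, bc, be, bg, bh, bi, cd, cf, cg, ch, ci, df, dg, dh, di, ef, eg, eh, ei, fg, fh, fi
  2-simplices (18): abg, abh, adg, adi, aeh, aei, bch, bci, beg, bei, cdg, cdh, cfg, cfi, dfh, dfi, efg, efh

giving chain groups C_0 ≅ Z^9, C_1 ≅ Z^27, C_2 ≅ Z^18.

The boundary map ∂_1: C_1 → C_0 is given by ∂[p,q] = [q] − [p]. For instance
  ∂eg = g − e.
As a 9×27 matrix over Z this has rank 8, with invariant factors (1,1,1,1,1,1,1,1).

Boundary ∂_2: C_2 → C_1 sends each 2-simplex [p,q,r] to [q,r] − [p,r] + [p,q]. For instance
  ∂dfh = fh − dh + df,
  ∂efg = fg − eg + ef.
As a 27×18 matrix over Z this has rank 18, with invariant factors (1,1,1,1,1,1,1,1,1,1,1,1,1,1,1,1,1,2).

Computing H_k = (kernel of ∂_k) / (image of ∂_{k+1}):

  H_0: rank C_0 − rank ∂_1 = 9 − 8 = 1, and the invariant factors of ∂_1 are all 1, so H_0 = Z.
  H_1: rank ker ∂_1 − rank ∂_2 = (27 − 8) − 18 = 1, and ∂_2 has invariant factor 2 > 1, so H_1 = Z ⊕ Z/2Z.
  H_2: rank ker ∂_2 − rank ∂_3 = (18 − 18) − 0 = 0, and there is no ∂_3, so H_2 = 0.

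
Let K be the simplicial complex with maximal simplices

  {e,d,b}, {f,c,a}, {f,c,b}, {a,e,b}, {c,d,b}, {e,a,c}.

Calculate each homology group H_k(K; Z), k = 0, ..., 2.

H_0 ≅ Z,  H_1 ≅ Z,  H_2 = 0.

K has 6 vertices, 12 edges, 6 triangles.
rank ∂_0 = 0, rank ∂_1 = 5 ⇒ b_0 = 6 − 0 − 5 = 1; all invariant factors of ∂_1 are 1 so no torsion. So H_0 = Z.
rank ∂_1 = 5, rank ∂_2 = 6 ⇒ b_1 = 12 − 5 − 6 = 1; all invariant factors of ∂_2 are 1 so no torsion. So H_1 = Z.
rank ∂_2 = 6, rank ∂_3 = 0 ⇒ b_2 = 6 − 6 − 0 = 0. So H_2 = 0.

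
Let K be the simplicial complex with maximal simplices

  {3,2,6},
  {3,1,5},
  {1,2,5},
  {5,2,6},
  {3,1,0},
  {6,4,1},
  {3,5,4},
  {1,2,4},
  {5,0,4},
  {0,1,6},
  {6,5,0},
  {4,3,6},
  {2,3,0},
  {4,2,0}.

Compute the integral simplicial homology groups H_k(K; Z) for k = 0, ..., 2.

Order the vertices as 0 < 1 < 2 < 3 < 4 < 5 < 6. Listing each simplex with vertices in this order, K has dimension 2 with simplices:

  0-simplices (7): [0], [1], [2], [3], [4], [5], [6]
  1-simplices (21): [0,1], [0,2], [0,3], [0,4], [0,5], [0,6], [1,2], [1,3], [1,4], [1,5], [1,6], [2,3], [2,4], [2,5], [2,6], [3,4], [3,5], [3,6], [4,5], [4,6], [5,6]
  2-simplices (14): [0,1,3], [0,1,6], [0,2,3], [0,2,4], [0,4,5], [0,5,6], [1,2,4], [1,2,5], [1,3,5], [1,4,6], [2,3,6], [2,5,6], [3,4,5], [3,4,6]

so the chain groups are C_0 ≅ Z^7, C_1 ≅ Z^21, C_2 ≅ Z^14.

∂_1: C_1 → C_0 maps an edge to its endpoints' difference, ∂[p,q] = q − p.
The resulting 7×21 matrix has rank 6, and its Smith normal form has invariant factors (1,1,1,1,1,1).

∂_2: C_2 → C_1 acts by ∂[p,q,r] = [q,r] − [p,r] + [p,q]. For instance
  ∂[1,2,5] = [2,5] − [1,5] + [1,2],
  ∂[1,4,6] = [4,6] − [1,6] + [1,4].
As a 21×14 matrix over Z this has rank 13, with invariant factors (1,1,1,1,1,1,1,1,1,1,1,1,1).

Now H_k = ker ∂_k / im ∂_{k+1}, so:

  H_0: rank C_0 − rank ∂_1 = 7 − 6 = 1, and the invariant factors of ∂_1 are all 1, so H_0 ≅ Z.
  H_1: rank ker ∂_1 − rank ∂_2 = (21 − 6) − 13 = 2, and the invariant factors of ∂_2 are all 1, so H_1 ≅ Z^2.
  H_2: rank ker ∂_2 − rank ∂_3 = (14 − 13) − 0 = 1, and there is no ∂_3, so H_2 ≅ Z.

As a check, the Euler characteristic is 7 − 21 + 14 = 0, which agrees with 1 − 2 + 1 = 0.

H_0 ≅ Z,  H_1 ≅ Z^2,  H_2 ≅ Z.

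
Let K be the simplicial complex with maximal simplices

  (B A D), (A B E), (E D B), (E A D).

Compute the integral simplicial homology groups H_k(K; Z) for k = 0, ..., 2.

Fix the vertex order A < B < D < E and write every simplex with vertices in increasing order. Then dim K = 2 and the simplices of K are:

  0-simplices (4): A, B, D, E
  1-simplices (6): AB, AD, AE, BD, BE, DE
  2-simplices (4): ABD, ABE, ADE, BDE

giving chain groups C_0 ≅ Z^4, C_1 ≅ Z^6, C_2 ≅ Z^4.

∂_1: C_1 → C_0 sends each edge [p,q] (with p < q) to q − p.
The 4×6 boundary matrix has rank 3 and Smith normal form diag(1,1,1).

Boundary ∂_2: C_2 → C_1 sends each 2-simplex [p,q,r] to [q,r] − [p,r] + [p,q]. For instance
  ∂ADE = DE − AE + AD,
  ∂ABD = BD − AD + AB.
As a 6×4 matrix over Z this has rank 3, with invariant factors (1,1,1).

Computing H_k = (kernel of ∂_k) / (image of ∂_{k+1}):

  H_0: rank C_0 − rank ∂_1 = 4 − 3 = 1, and the invariant factors of ∂_1 are all 1, so H_0 = Z.
  H_1: rank ker ∂_1 − rank ∂_2 = (6 − 3) − 3 = 0, and the invariant factors of ∂_2 are all 1, so H_1 = 0.
  H_2: rank ker ∂_2 − rank ∂_3 = (4 − 3) − 0 = 1, and there is no ∂_3, so H_2 = Z.

H_0 = Z,  H_1 = 0,  H_2 = Z.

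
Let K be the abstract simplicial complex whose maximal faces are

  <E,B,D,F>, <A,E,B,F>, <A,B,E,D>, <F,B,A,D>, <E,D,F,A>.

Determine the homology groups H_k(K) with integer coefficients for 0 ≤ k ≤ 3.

H_0 ≅ Z,  H_1 = 0,  H_2 = 0,  H_3 ≅ Z.

We work with the vertex ordering A < B < D < E < F. The simplices of K, each written with vertices in increasing order, are:

  0-simplices (5): A, B, D, E, F
  1-simplices (10): AB, AD, AE, AF, BD, BE, BF, DE, DF, EF
  2-simplices (10): ABD, ABE, ABF, ADE, ADF, AEF, BDE, BDF, BEF, DEF
  3-simplices (5): ABDE, ABDF, ABEF, ADEF, BDEF

Hence C_0 ≅ Z^5, C_1 ≅ Z^10, C_2 ≅ Z^10, C_3 ≅ Z^5.

∂_1: C_1 → C_0 is given by ∂[p,q] = [q] − [p]. For instance
  ∂BF = F − B.
The 5×10 boundary matrix has rank 4 and Smith normal form diag(1,1,1,1).

Boundary ∂_2: C_2 → C_1 acts by ∂[p,q,r] = [q,r] − [p,r] + [p,q]. For instance
  ∂ADE = DE − AE + AD,
  ∂ADF = DF − AF + AD.
As a 10×10 matrix over Z this has rank 6, with invariant factors (1,1,1,1,1,1).

∂_3: C_3 → C_2 sends each 3-simplex σ to the alternating sum Σ_i (−1)^i (σ with its i-th vertex removed). For instance
  ∂ABDE = BDE − ADE + ABE − ABD,
  ∂ABDF = BDF − ADF + ABF − ABD.
This gives a 10×5 integer matrix of rank 4; reducing to Smith normal form yields diagonal entries (1,1,1,1).

Reading off H_k = ker ∂_k / im ∂_{k+1}:

  H_0: rank C_0 − rank ∂_1 = 5 − 4 = 1, and the invariant factors of ∂_1 are all 1, so H_0 ≅ Z.
  H_1: rank ker ∂_1 − rank ∂_2 = (10 − 4) − 6 = 0, and the invariant factors of ∂_2 are all 1, so H_1 ≅ 0.
  H_2: rank ker ∂_2 − rank ∂_3 = (10 − 6) − 4 = 0, and the invariant factors of ∂_3 are all 1, so H_2 ≅ 0.
  H_3: rank ker ∂_3 − rank ∂_4 = (5 − 4) − 0 = 1, and there is no ∂_4, so H_3 ≅ Z.

As a check, the Euler characteristic is 5 − 10 + 10 − 5 = 0, which agrees with 1 − 0 + 0 − 1 = 0.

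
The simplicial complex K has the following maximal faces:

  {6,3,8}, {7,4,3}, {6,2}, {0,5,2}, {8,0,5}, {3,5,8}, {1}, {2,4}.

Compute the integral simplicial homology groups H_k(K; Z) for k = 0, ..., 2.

H_0 = Z^2,  H_1 = Z^2,  H_2 = 0.

K has 9 vertices, 14 edges, 5 triangles.
rank ∂_0 = 0, rank ∂_1 = 7 ⇒ b_0 = 9 − 0 − 7 = 2; all invariant factors of ∂_1 are 1 so no torsion. So H_0 = Z^2.
rank ∂_1 = 7, rank ∂_2 = 5 ⇒ b_1 = 14 − 7 − 5 = 2; all invariant factors of ∂_2 are 1 so no torsion. So H_1 = Z^2.
rank ∂_2 = 5, rank ∂_3 = 0 ⇒ b_2 = 5 − 5 − 0 = 0. So H_2 = 0.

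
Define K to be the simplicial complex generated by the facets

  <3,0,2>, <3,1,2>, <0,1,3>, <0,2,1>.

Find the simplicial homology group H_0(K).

H_0 ≅ Z.

Take the total order 0 < 1 < 2 < 3 on the vertex set. Then K (dimension 2) consists of the simplices:

  0-simplices (4): [0], [1], [2], [3]
  1-simplices (6): [0,1], [0,2], [0,3], [1,2], [1,3], [2,3]
  2-simplices (4): [0,1,2], [0,1,3], [0,2,3], [1,2,3]

so the chain groups are C_0 ≅ Z^4, C_1 ≅ Z^6, C_2 ≅ Z^4.

∂_1: C_1 → C_0 is given by ∂[p,q] = [q] − [p].
As a 4×6 matrix over Z this has rank 3, with invariant factors (1,1,1).

Boundary ∂_2: C_2 → C_1 sends each 2-simplex [p,q,r] to [q,r] − [p,r] + [p,q]. For instance
  ∂[1,2,3] = [2,3] − [1,3] + [1,2],
  ∂[0,1,3] = [1,3] − [0,3] + [0,1].
The resulting 6×4 matrix has rank 3, and its Smith normal form has invariant factors (1,1,1).

Reading off H_k = ker ∂_k / im ∂_{k+1}:

  H_0: rank C_0 − rank ∂_1 = 4 − 3 = 1, and the invariant factors of ∂_1 are all 1, so H_0 = Z.

(K is a triangulation of the 2-sphere S^2.)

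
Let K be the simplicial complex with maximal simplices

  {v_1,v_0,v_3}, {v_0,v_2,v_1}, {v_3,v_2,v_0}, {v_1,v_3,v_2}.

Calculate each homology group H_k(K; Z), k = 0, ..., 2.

H_0 = Z,  H_1 = 0,  H_2 = Z.

K has 4 vertices, 6 edges, 4 triangles.
rank ∂_0 = 0, rank ∂_1 = 3 ⇒ b_0 = 4 − 0 − 3 = 1; all invariant factors of ∂_1 are 1 so no torsion. So H_0 = Z.
rank ∂_1 = 3, rank ∂_2 = 3 ⇒ b_1 = 6 − 3 − 3 = 0; all invariant factors of ∂_2 are 1 so no torsion. So H_1 = 0.
rank ∂_2 = 3, rank ∂_3 = 0 ⇒ b_2 = 4 − 3 − 0 = 1. So H_2 = Z.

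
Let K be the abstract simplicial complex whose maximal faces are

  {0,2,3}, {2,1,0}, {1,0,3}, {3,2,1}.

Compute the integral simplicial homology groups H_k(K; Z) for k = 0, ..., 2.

Order the vertices as 0 < 1 < 2 < 3. Listing each simplex with vertices in this order, K has dimension 2 with simplices:

  0-simplices (4): [0], [1], [2], [3]
  1-simplices (6): [0,1], [0,2], [0,3], [1,2], [1,3], [2,3]
  2-simplices (4): [0,1,2], [0,1,3], [0,2,3], [1,2,3]

Hence C_0 ≅ Z^4, C_1 ≅ Z^6, C_2 ≅ Z^4.

Boundary ∂_1: C_1 → C_0 sends each edge [p,q] (with p < q) to q − p. For instance
  ∂[0,2] = [2] − [0].
The resulting 4×6 matrix has rank 3, and its Smith normal form has invariant factors (1,1,1).

The boundary map ∂_2: C_2 → C_1 acts by ∂[p,q,r] = [q,r] − [p,r] + [p,q]. For instance
  ∂[0,1,3] = [1,3] − [0,3] + [0,1],
  ∂[0,1,2] = [1,2] − [0,2] + [0,1].
The 6×4 boundary matrix has rank 3 and Smith normal form diag(1,1,1).

Computing H_k = (kernel of ∂_k) / (image of ∂_{k+1}):

  H_0: rank C_0 − rank ∂_1 = 4 − 3 = 1, and the invariant factors of ∂_1 are all 1, so H_0 = Z.
  H_1: rank ker ∂_1 − rank ∂_2 = (6 − 3) − 3 = 0, and the invariant factors of ∂_2 are all 1, so H_1 = 0.
  H_2: rank ker ∂_2 − rank ∂_3 = (4 − 3) − 0 = 1, and there is no ∂_3, so H_2 = Z.

As a check, the Euler characteristic is 4 − 6 + 4 = 2, which agrees with 1 − 0 + 1 = 2.

H_0 ≅ Z,  H_1 = 0,  H_2 ≅ Z.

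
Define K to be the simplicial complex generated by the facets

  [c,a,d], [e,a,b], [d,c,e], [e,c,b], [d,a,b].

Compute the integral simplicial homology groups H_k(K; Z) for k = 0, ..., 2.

Order the vertices as a < b < c < d < e. Listing each simplex with vertices in this order, K has dimension 2 with simplices:

  0-simplices (5): a, b, c, d, e
  1-simplices (10): ab, ac, ad, ae, bc, bd, be, cd, ce, de
  2-simplices (5): abd, abe, acd, bce, cde

giving chain groups C_0 ≅ Z^5, C_1 ≅ Z^10, C_2 ≅ Z^5.

Boundary ∂_1: C_1 → C_0 maps an edge to its endpoints' difference, ∂[p,q] = q − p.
As a 5×10 matrix over Z this has rank 4, with invariant factors (1,1,1,1).

Boundary ∂_2: C_2 → C_1 maps a triangle to the signed sum of its edges. For instance
  ∂abe = be − ae + ab,
  ∂acd = cd − ad + ac.
As a 10×5 matrix over Z this has rank 5, with invariant factors (1,1,1,1,1).

Reading off H_k = ker ∂_k / im ∂_{k+1}:

  H_0: rank C_0 − rank ∂_1 = 5 − 4 = 1, and the invariant factors of ∂_1 are all 1, so H_0 = Z.
  H_1: rank ker ∂_1 − rank ∂_2 = (10 − 4) − 5 = 1, and the invariant factors of ∂_2 are all 1, so H_1 = Z.
  H_2: rank ker ∂_2 − rank ∂_3 = (5 − 5) − 0 = 0, and there is no ∂_3, so H_2 = 0.

As a check, the Euler characteristic is 5 − 10 + 5 = 0, which agrees with 1 − 1 + 0 = 0.

H_0 ≅ Z,  H_1 ≅ Z,  H_2 = 0.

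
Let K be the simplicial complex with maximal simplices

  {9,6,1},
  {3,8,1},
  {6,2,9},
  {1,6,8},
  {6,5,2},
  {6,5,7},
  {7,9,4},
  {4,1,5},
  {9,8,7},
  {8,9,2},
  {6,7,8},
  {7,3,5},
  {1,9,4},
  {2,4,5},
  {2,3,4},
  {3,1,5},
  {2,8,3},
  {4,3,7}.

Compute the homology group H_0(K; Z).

H_0 = Z.

We work with the vertex ordering 1 < 2 < 3 < 4 < 5 < 6 < 7 < 8 < 9. The simplices of K, each written with vertices in increasing order, are:

  0-simplices (9): [1], [2], [3], [4], [5], [6], [7], [8], [9]
  1-simplices (27): (27 of them)
  2-simplices (18): [1,3,5], [1,3,8], [1,4,5], [1,4,9], [1,6,8], [1,6,9], [2,3,4], [2,3,8], [2,4,5], [2,5,6], [2,6,9], [2,8,9], [3,4,7], [3,5,7], [4,7,9], [5,6,7], [6,7,8], [7,8,9]

Hence C_0 ≅ Z^9, C_1 ≅ Z^27, C_2 ≅ Z^18.

The boundary map ∂_1: C_1 → C_0 sends each edge [p,q] (with p < q) to q − p. For instance
  ∂[1,3] = [3] − [1].
This gives a 9×27 integer matrix of rank 8; reducing to Smith normal form yields diagonal entries (1,1,1,1,1,1,1,1).

Boundary ∂_2: C_2 → C_1 sends each 2-simplex [p,q,r] to [q,r] − [p,r] + [p,q]. For instance
  ∂[1,3,5] = [3,5] − [1,5] + [1,3],
  ∂[7,8,9] = [8,9] − [7,9] + [7,8].
The 27×18 boundary matrix has rank 18 and Smith normal form diag(1,1,1,1,1,1,1,1,1,1,1,1,1,1,1,1,1,2).

From H_k ≅ ker(∂_k) / im(∂_{k+1}) we obtain:

  H_0: rank C_0 − rank ∂_1 = 9 − 8 = 1, and the invariant factors of ∂_1 are all 1, so H_0 ≅ Z.

(K is a triangulation of the Klein bottle.)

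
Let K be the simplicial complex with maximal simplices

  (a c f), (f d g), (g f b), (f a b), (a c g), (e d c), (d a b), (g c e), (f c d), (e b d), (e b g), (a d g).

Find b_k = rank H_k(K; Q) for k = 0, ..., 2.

b_0 = 1, b_1 = 0, b_2 = 0.

Fix the vertex order a < b < c < d < e < f < g and write every simplex with vertices in increasing order. Then dim K = 2 and the simplices of K are:

  0-simplices (7): a, b, c, d, e, f, g
  1-simplices (18): ab, ac, ad, af, ag, bd, be, bf, bg, cd, ce, cf, cg, de, df, dg, eg, fg
  2-simplices (12): abd, abf, acf, acg, adg, bde, beg, bfg, cde, cdf, ceg, dfg

so the chain groups are C_0 ≅ Z^7, C_1 ≅ Z^18, C_2 ≅ Z^12.

The boundary map ∂_1: C_1 → C_0 sends each edge [p,q] (with p < q) to q − p. For instance
  ∂cg = g − c.
The 7×18 boundary matrix has rank 6 and Smith normal form diag(1,1,1,1,1,1).

∂_2: C_2 → C_1 maps a triangle to the signed sum of its edges. For instance
  ∂cde = de − ce + cd,
  ∂ceg = eg − cg + ce.
The resulting 18×12 matrix has rank 12, and its Smith normal form has invariant factors (1,1,1,1,1,1,1,1,1,1,1,2).

From H_k ≅ ker(∂_k) / im(∂_{k+1}) we obtain:

  H_0: rank C_0 − rank ∂_1 = 7 − 6 = 1, and the invariant factors of ∂_1 are all 1, so H_0 = Z.
  H_1: rank ker ∂_1 − rank ∂_2 = (18 − 6) − 12 = 0, and ∂_2 has invariant factor 2 > 1, so H_1 = Z_2.
  H_2: rank ker ∂_2 − rank ∂_3 = (12 − 12) − 0 = 0, and there is no ∂_3, so H_2 = 0.

(K is a triangulation of the real projective plane RP^2.)

Hence the Betti numbers are b_0 = 1, b_1 = 0, b_2 = 0.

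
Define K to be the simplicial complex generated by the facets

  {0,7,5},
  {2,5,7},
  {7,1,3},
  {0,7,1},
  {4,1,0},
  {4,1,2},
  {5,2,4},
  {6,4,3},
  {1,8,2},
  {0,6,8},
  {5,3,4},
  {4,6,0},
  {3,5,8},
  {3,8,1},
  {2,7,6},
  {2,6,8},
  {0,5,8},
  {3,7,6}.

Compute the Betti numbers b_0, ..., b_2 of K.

b_0 = 1, b_1 = 2, b_2 = 1.

Fix the vertex order 0 < 1 < 2 < 3 < 4 < 5 < 6 < 7 < 8 and write every simplex with vertices in increasing order. Then dim K = 2 and the simplices of K are:

  0-simplices (9): [0], [1], [2], [3], [4], [5], [6], [7], [8]
  1-simplices (27): (27 of them)
  2-simplices (18): [0,1,4], [0,1,7], [0,4,6], [0,5,7], [0,5,8], [0,6,8], [1,2,4], [1,2,8], [1,3,7], [1,3,8], [2,4,5], [2,5,7], [2,6,7], [2,6,8], [3,4,5], [3,4,6], [3,5,8], [3,6,7]

Hence C_0 ≅ Z^9, C_1 ≅ Z^27, C_2 ≅ Z^18.

Boundary ∂_1: C_1 → C_0 sends each edge [p,q] (with p < q) to q − p.
As a 9×27 matrix over Z this has rank 8, with invariant factors (1,1,1,1,1,1,1,1).

Boundary ∂_2: C_2 → C_1 maps a triangle to the signed sum of its edges. For instance
  ∂[0,6,8] = [6,8] − [0,8] + [0,6],
  ∂[0,1,4] = [1,4] − [0,4] + [0,1].
This gives a 27×18 integer matrix of rank 17; reducing to Smith normal form yields diagonal entries (1,1,1,1,1,1,1,1,1,1,1,1,1,1,1,1,1).

From H_k ≅ ker(∂_k) / im(∂_{k+1}) we obtain:

  H_0: rank C_0 − rank ∂_1 = 9 − 8 = 1, and the invariant factors of ∂_1 are all 1, so H_0 = Z.
  H_1: rank ker ∂_1 − rank ∂_2 = (27 − 8) − 17 = 2, and the invariant factors of ∂_2 are all 1, so H_1 = Z^2.
  H_2: rank ker ∂_2 − rank ∂_3 = (18 − 17) − 0 = 1, and there is no ∂_3, so H_2 = Z.

(K is a triangulation of the torus T^2.)

Hence the Betti numbers are b_0 = 1, b_1 = 2, b_2 = 1.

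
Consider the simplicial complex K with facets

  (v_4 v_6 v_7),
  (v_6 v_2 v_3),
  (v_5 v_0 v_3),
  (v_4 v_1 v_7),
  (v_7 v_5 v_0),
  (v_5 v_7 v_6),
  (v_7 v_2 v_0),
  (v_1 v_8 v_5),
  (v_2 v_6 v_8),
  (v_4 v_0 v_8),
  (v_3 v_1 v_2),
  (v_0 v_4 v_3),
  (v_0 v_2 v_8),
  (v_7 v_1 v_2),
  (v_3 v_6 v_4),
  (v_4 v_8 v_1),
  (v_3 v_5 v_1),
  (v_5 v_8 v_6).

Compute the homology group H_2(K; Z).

We work with the vertex ordering v_0 < v_1 < v_2 < v_3 < v_4 < v_5 < v_6 < v_7 < v_8. The simplices of K, each written with vertices in increasing order, are:

  0-simplices (9): [v_0], [v_1], [v_2], [v_3], [v_4], [v_5], [v_6], [v_7], [v_8]
  1-simplices (27): (27 of them)
  2-simplices (18): (18 of them)

giving chain groups C_0 ≅ Z^9, C_1 ≅ Z^27, C_2 ≅ Z^18.

∂_1: C_1 → C_0 sends each edge [p,q] (with p < q) to q − p. For instance
  ∂[v_6,v_7] = [v_7] − [v_6].
As a 9×27 matrix over Z this has rank 8, with invariant factors (1,1,1,1,1,1,1,1).

Boundary ∂_2: C_2 → C_1 sends each 2-simplex [p,q,r] to [q,r] − [p,r] + [p,q]. For instance
  ∂[v_0,v_3,v_5] = [v_3,v_5] − [v_0,v_5] + [v_0,v_3],
  ∂[v_1,v_3,v_5] = [v_3,v_5] − [v_1,v_5] + [v_1,v_3].
The resulting 27×18 matrix has rank 17, and its Smith normal form has invariant factors (1,1,1,1,1,1,1,1,1,1,1,1,1,1,1,1,1).

Now H_k = ker ∂_k / im ∂_{k+1}, so:

  H_2: rank ker ∂_2 − rank ∂_3 = (18 − 17) − 0 = 1, and there is no ∂_3, so H_2 = Z.

(K is a triangulation of the torus T^2.)

H_2 = Z.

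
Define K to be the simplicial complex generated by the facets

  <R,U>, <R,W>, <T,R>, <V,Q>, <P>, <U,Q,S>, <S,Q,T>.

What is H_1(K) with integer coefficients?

H_1 = Z.

Fix the vertex order P < Q < R < S < T < U < V < W and write every simplex with vertices in increasing order. Then dim K = 2 and the simplices of K are:

  0-simplices (8): P, Q, R, S, T, U, V, W
  1-simplices (9): QS, QT, QU, QV, RT, RU, RW, ST, SU
  2-simplices (2): QST, QSU

giving chain groups C_0 ≅ Z^8, C_1 ≅ Z^9, C_2 ≅ Z^2.

∂_1: C_1 → C_0 maps an edge to its endpoints' difference, ∂[p,q] = q − p.
As a 8×9 matrix over Z this has rank 6, with invariant factors (1,1,1,1,1,1).

∂_2: C_2 → C_1 acts by ∂[p,q,r] = [q,r] − [p,r] + [p,q]. For instance
  ∂QST = ST − QT + QS,
  ∂QSU = SU − QU + QS.
The 9×2 boundary matrix has rank 2 and Smith normal form diag(1,1).

Computing H_k = (kernel of ∂_k) / (image of ∂_{k+1}):

  H_1: rank ker ∂_1 − rank ∂_2 = (9 − 6) − 2 = 1, and the invariant factors of ∂_2 are all 1, so H_1 ≅ Z.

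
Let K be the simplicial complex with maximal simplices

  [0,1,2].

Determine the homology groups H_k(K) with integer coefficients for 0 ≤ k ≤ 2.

H_0 ≅ Z,  H_1 = 0,  H_2 = 0.

Take the total order 0 < 1 < 2 on the vertex set. Then K (dimension 2) consists of the simplices:

  0-simplices (3): [0], [1], [2]
  1-simplices (3): [0,1], [0,2], [1,2]
  2-simplices (1): [0,1,2]

so the chain groups are C_0 ≅ Z^3, C_1 ≅ Z^3, C_2 ≅ Z^1.

Boundary ∂_1: C_1 → C_0 maps an edge to its endpoints' difference, ∂[p,q] = q − p. For instance
  ∂[1,2] = [2] − [1].
The 3×3 boundary matrix has rank 2 and Smith normal form diag(1,1).

Boundary ∂_2: C_2 → C_1 acts by ∂[p,q,r] = [q,r] − [p,r] + [p,q]. For instance
  ∂[0,1,2] = [1,2] − [0,2] + [0,1].
As a 3×1 matrix over Z this has rank 1, with invariant factors (1).

Now H_k = ker ∂_k / im ∂_{k+1}, so:

  H_0: rank C_0 − rank ∂_1 = 3 − 2 = 1, and the invariant factors of ∂_1 are all 1, so H_0 = Z.
  H_1: rank ker ∂_1 − rank ∂_2 = (3 − 2) − 1 = 0, and the invariant factors of ∂_2 are all 1, so H_1 = 0.
  H_2: rank ker ∂_2 − rank ∂_3 = (1 − 1) − 0 = 0, and there is no ∂_3, so H_2 = 0.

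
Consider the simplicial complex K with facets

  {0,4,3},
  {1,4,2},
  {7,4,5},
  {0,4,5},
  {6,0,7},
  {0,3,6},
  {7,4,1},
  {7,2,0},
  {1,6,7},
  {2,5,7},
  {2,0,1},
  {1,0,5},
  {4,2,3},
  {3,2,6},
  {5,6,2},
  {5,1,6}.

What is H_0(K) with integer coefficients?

H_0 ≅ Z.

K has 8 vertices, 24 edges, 16 triangles.
rank ∂_0 = 0, rank ∂_1 = 7 ⇒ b_0 = 8 − 0 − 7 = 1; all invariant factors of ∂_1 are 1 so no torsion. So H_0 = Z.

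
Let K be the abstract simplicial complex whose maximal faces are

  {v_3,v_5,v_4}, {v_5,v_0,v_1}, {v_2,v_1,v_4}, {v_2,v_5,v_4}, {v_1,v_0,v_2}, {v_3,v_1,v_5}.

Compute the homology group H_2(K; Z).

Fix the vertex order v_0 < v_1 < v_2 < v_3 < v_4 < v_5 and write every simplex with vertices in increasing order. Then dim K = 2 and the simplices of K are:

  0-simplices (6): [v_0], [v_1], [v_2], [v_3], [v_4], [v_5]
  1-simplices (12): [v_0,v_1], [v_0,v_2], [v_0,v_5], [v_1,v_2], [v_1,v_3], [v_1,v_4], [v_1,v_5], [v_2,v_4], [v_2,v_5], [v_3,v_4], [v_3,v_5], [v_4,v_5]
  2-simplices (6): [v_0,v_1,v_2], [v_0,v_1,v_5], [v_1,v_2,v_4], [v_1,v_3,v_5], [v_2,v_4,v_5], [v_3,v_4,v_5]

Hence C_0 ≅ Z^6, C_1 ≅ Z^12, C_2 ≅ Z^6.

Boundary ∂_1: C_1 → C_0 maps an edge to its endpoints' difference, ∂[p,q] = q − p.
This gives a 6×12 integer matrix of rank 5; reducing to Smith normal form yields diagonal entries (1,1,1,1,1).

∂_2: C_2 → C_1 sends each 2-simplex [p,q,r] to [q,r] − [p,r] + [p,q]. For instance
  ∂[v_0,v_1,v_2] = [v_1,v_2] − [v_0,v_2] + [v_0,v_1],
  ∂[v_1,v_2,v_4] = [v_2,v_4] − [v_1,v_4] + [v_1,v_2].
The resulting 12×6 matrix has rank 6, and its Smith normal form has invariant factors (1,1,1,1,1,1).

Computing H_k = (kernel of ∂_k) / (image of ∂_{k+1}):

  H_2: rank ker ∂_2 − rank ∂_3 = (6 − 6) − 0 = 0, and there is no ∂_3, so H_2 = 0.

(K is a triangulation of the cylinder S^1 x I.)

H_2 ≅ 0.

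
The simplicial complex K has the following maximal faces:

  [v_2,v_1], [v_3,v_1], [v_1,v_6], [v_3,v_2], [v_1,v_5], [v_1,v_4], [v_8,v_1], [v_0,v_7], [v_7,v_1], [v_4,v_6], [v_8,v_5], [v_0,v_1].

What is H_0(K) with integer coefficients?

H_0 = Z.

We work with the vertex ordering v_0 < v_1 < v_2 < v_3 < v_4 < v_5 < v_6 < v_7 < v_8. The simplices of K, each written with vertices in increasing order, are:

  0-simplices (9): [v_0], [v_1], [v_2], [v_3], [v_4], [v_5], [v_6], [v_7], [v_8]
  1-simplices (12): [v_0,v_1], [v_0,v_7], [v_1,v_2], [v_1,v_3], [v_1,v_4], [v_1,v_5], [v_1,v_6], [v_1,v_7], [v_1,v_8], [v_2,v_3], [v_4,v_6], [v_5,v_8]

Hence C_0 ≅ Z^9, C_1 ≅ Z^12.

∂_1: C_1 → C_0 is given by ∂[p,q] = [q] − [p]. For instance
  ∂[v_1,v_5] = [v_5] − [v_1].
The 9×12 boundary matrix has rank 8 and Smith normal form diag(1,1,1,1,1,1,1,1).

Now H_k = ker ∂_k / im ∂_{k+1}, so:

  H_0: rank C_0 − rank ∂_1 = 9 − 8 = 1, and the invariant factors of ∂_1 are all 1, so H_0 ≅ Z.

(K is a triangulation of a wedge of 4 circles.)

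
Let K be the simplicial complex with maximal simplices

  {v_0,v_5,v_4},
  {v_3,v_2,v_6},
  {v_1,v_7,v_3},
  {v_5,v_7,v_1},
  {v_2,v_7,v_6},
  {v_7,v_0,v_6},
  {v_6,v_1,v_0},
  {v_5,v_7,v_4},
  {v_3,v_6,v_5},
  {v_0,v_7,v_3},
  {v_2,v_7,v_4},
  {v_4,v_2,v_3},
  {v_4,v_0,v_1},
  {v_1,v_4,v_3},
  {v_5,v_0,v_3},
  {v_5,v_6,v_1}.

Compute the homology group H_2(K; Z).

K has 8 vertices, 24 edges, 16 triangles.
rank ∂_2 = 15, rank ∂_3 = 0 ⇒ b_2 = 16 − 15 − 0 = 1. So H_2 ≅ Z.

H_2 ≅ Z.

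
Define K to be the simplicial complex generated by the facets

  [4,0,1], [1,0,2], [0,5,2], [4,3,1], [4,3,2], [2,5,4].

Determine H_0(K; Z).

H_0 = Z.

Order the vertices as 0 < 1 < 2 < 3 < 4 < 5. Listing each simplex with vertices in this order, K has dimension 2 with simplices:

  0-simplices (6): [0], [1], [2], [3], [4], [5]
  1-simplices (12): [0,1], [0,2], [0,4], [0,5], [1,2], [1,3], [1,4], [2,3], [2,4], [2,5], [3,4], [4,5]
  2-simplices (6): [0,1,2], [0,1,4], [0,2,5], [1,3,4], [2,3,4], [2,4,5]

giving chain groups C_0 ≅ Z^6, C_1 ≅ Z^12, C_2 ≅ Z^6.

∂_1: C_1 → C_0 is given by ∂[p,q] = [q] − [p]. For instance
  ∂[0,2] = [2] − [0].
The 6×12 boundary matrix has rank 5 and Smith normal form diag(1,1,1,1,1).

∂_2: C_2 → C_1 sends each 2-simplex [p,q,r] to [q,r] − [p,r] + [p,q]. For instance
  ∂[0,1,2] = [1,2] − [0,2] + [0,1],
  ∂[2,4,5] = [4,5] − [2,5] + [2,4].
The 12×6 boundary matrix has rank 6 and Smith normal form diag(1,1,1,1,1,1).

Reading off H_k = ker ∂_k / im ∂_{k+1}:

  H_0: rank C_0 − rank ∂_1 = 6 − 5 = 1, and the invariant factors of ∂_1 are all 1, so H_0 ≅ Z.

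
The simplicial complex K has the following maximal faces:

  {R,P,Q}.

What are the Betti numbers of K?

We work with the vertex ordering P < Q < R. The simplices of K, each written with vertices in increasing order, are:

  0-simplices (3): P, Q, R
  1-simplices (3): PQ, PR, QR
  2-simplices (1): PQR

so the chain groups are C_0 ≅ Z^3, C_1 ≅ Z^3, C_2 ≅ Z^1.

∂_1: C_1 → C_0 is given by ∂[p,q] = [q] − [p].
This gives a 3×3 integer matrix of rank 2; reducing to Smith normal form yields diagonal entries (1,1).

The boundary map ∂_2: C_2 → C_1 maps a triangle to the signed sum of its edges. For instance
  ∂PQR = QR − PR + PQ.
The resulting 3×1 matrix has rank 1, and its Smith normal form has invariant factors (1).

From H_k ≅ ker(∂_k) / im(∂_{k+1}) we obtain:

  H_0: rank C_0 − rank ∂_1 = 3 − 2 = 1, and the invariant factors of ∂_1 are all 1, so H_0 ≅ Z.
  H_1: rank ker ∂_1 − rank ∂_2 = (3 − 2) − 1 = 0, and the invariant factors of ∂_2 are all 1, so H_1 ≅ 0.
  H_2: rank ker ∂_2 − rank ∂_3 = (1 − 1) − 0 = 0, and there is no ∂_3, so H_2 ≅ 0.

As a check, the Euler characteristic is 3 − 3 + 1 = 1, which agrees with 1 − 0 + 0 = 1.
(K is a triangulation of the 2-simplex.)

Hence the Betti numbers are b_0 = 1, b_1 = 0, b_2 = 0.

b_0 = 1, b_1 = 0, b_2 = 0.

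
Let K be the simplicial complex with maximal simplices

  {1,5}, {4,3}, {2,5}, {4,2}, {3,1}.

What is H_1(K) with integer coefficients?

H_1 ≅ Z.

Order the vertices as 1 < 2 < 3 < 4 < 5. Listing each simplex with vertices in this order, K has dimension 1 with simplices:

  0-simplices (5): [1], [2], [3], [4], [5]
  1-simplices (5): [1,3], [1,5], [2,4], [2,5], [3,4]

Hence C_0 ≅ Z^5, C_1 ≅ Z^5.

The boundary map ∂_1: C_1 → C_0 sends each edge [p,q] (with p < q) to q − p.
This gives a 5×5 integer matrix of rank 4; reducing to Smith normal form yields diagonal entries (1,1,1,1).

From H_k ≅ ker(∂_k) / im(∂_{k+1}) we obtain:

  H_1: rank ker ∂_1 − rank ∂_2 = (5 − 4) − 0 = 1, and there is no ∂_2, so H_1 ≅ Z.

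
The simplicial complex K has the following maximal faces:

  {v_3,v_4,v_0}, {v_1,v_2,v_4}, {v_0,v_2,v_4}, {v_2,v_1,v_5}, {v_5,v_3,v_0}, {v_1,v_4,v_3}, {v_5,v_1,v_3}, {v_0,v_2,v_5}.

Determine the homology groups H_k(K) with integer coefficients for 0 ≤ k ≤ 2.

H_0 ≅ Z,  H_1 = 0,  H_2 ≅ Z.

K has 6 vertices, 12 edges, 8 triangles.
rank ∂_0 = 0, rank ∂_1 = 5 ⇒ b_0 = 6 − 0 − 5 = 1; all invariant factors of ∂_1 are 1 so no torsion. So H_0 ≅ Z.
rank ∂_1 = 5, rank ∂_2 = 7 ⇒ b_1 = 12 − 5 − 7 = 0; all invariant factors of ∂_2 are 1 so no torsion. So H_1 ≅ 0.
rank ∂_2 = 7, rank ∂_3 = 0 ⇒ b_2 = 8 − 7 − 0 = 1. So H_2 ≅ Z.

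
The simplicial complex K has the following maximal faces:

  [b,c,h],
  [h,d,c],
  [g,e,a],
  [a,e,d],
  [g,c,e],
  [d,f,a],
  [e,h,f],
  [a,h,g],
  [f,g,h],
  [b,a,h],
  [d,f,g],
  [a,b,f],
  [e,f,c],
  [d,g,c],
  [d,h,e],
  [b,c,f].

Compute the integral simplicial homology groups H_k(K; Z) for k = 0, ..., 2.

Take the total order a < b < c < d < e < f < g < h on the vertex set. Then K (dimension 2) consists of the simplices:

  0-simplices (8): a, b, c, d, e, f, g, h
  1-simplices (24): ab, ad, ae, af, ag, ah, bc, bf, bh, cd, ce, cf, cg, ch, de, df, dg, dh, ef, eg, eh, fg, fh, gh
  2-simplices (16): abf, abh, ade, adf, aeg, agh, bcf, bch, cdg, cdh, cef, ceg, deh, dfg, efh, fgh

Hence C_0 ≅ Z^8, C_1 ≅ Z^24, C_2 ≅ Z^16.

The boundary map ∂_1: C_1 → C_0 maps an edge to its endpoints' difference, ∂[p,q] = q − p. For instance
  ∂af = f − a.
As a 8×24 matrix over Z this has rank 7, with invariant factors (1,1,1,1,1,1,1).

The boundary map ∂_2: C_2 → C_1 maps a triangle to the signed sum of its edges. For instance
  ∂dfg = fg − dg + df,
  ∂fgh = gh − fh + fg.
The 24×16 boundary matrix has rank 15 and Smith normal form diag(1,1,1,1,1,1,1,1,1,1,1,1,1,1,1).

Reading off H_k = ker ∂_k / im ∂_{k+1}:

  H_0: rank C_0 − rank ∂_1 = 8 − 7 = 1, and the invariant factors of ∂_1 are all 1, so H_0 ≅ Z.
  H_1: rank ker ∂_1 − rank ∂_2 = (24 − 7) − 15 = 2, and the invariant factors of ∂_2 are all 1, so H_1 ≅ Z^2.
  H_2: rank ker ∂_2 − rank ∂_3 = (16 − 15) − 0 = 1, and there is no ∂_3, so H_2 ≅ Z.

H_0 ≅ Z,  H_1 ≅ Z^2,  H_2 ≅ Z.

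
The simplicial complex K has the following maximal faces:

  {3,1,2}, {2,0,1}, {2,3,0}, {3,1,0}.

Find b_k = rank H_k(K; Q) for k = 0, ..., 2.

b_0 = 1, b_1 = 0, b_2 = 1.

We work with the vertex ordering 0 < 1 < 2 < 3. The simplices of K, each written with vertices in increasing order, are:

  0-simplices (4): [0], [1], [2], [3]
  1-simplices (6): [0,1], [0,2], [0,3], [1,2], [1,3], [2,3]
  2-simplices (4): [0,1,2], [0,1,3], [0,2,3], [1,2,3]

Hence C_0 ≅ Z^4, C_1 ≅ Z^6, C_2 ≅ Z^4.

The boundary map ∂_1: C_1 → C_0 is given by ∂[p,q] = [q] − [p]. For instance
  ∂[1,3] = [3] − [1].
The resulting 4×6 matrix has rank 3, and its Smith normal form has invariant factors (1,1,1).

Boundary ∂_2: C_2 → C_1 maps a triangle to the signed sum of its edges. For instance
  ∂[0,1,3] = [1,3] − [0,3] + [0,1],
  ∂[0,2,3] = [2,3] − [0,3] + [0,2].
The resulting 6×4 matrix has rank 3, and its Smith normal form has invariant factors (1,1,1).

Now H_k = ker ∂_k / im ∂_{k+1}, so:

  H_0: rank C_0 − rank ∂_1 = 4 − 3 = 1, and the invariant factors of ∂_1 are all 1, so H_0 ≅ Z.
  H_1: rank ker ∂_1 − rank ∂_2 = (6 − 3) − 3 = 0, and the invariant factors of ∂_2 are all 1, so H_1 ≅ 0.
  H_2: rank ker ∂_2 − rank ∂_3 = (4 − 3) − 0 = 1, and there is no ∂_3, so H_2 ≅ Z.

Hence the Betti numbers are b_0 = 1, b_1 = 0, b_2 = 1.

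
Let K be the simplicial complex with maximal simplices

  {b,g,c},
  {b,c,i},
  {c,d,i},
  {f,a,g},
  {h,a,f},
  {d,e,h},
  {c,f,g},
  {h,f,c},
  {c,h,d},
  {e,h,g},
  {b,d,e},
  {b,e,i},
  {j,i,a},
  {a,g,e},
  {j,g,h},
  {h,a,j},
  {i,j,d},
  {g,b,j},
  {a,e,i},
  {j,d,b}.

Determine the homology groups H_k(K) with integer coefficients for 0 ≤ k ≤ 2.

Order the vertices as a < b < c < d < e < f < g < h < i < j. Listing each simplex with vertices in this order, K has dimension 2 with simplices:

  0-simplices (10): a, b, c, d, e, f, g, h, i, j
  1-simplices (30): ae, af, ag, ah, ai, aj, bc, bd, be, bg, bi, bj, cd, cf, cg, ch, ci, de, dh, di, dj, eg, eh, ei, fg, fh, gh, gj, hj, ij
  2-simplices (20): aeg, aei, afg, afh, ahj, aij, bcg, bci, bde, bdj, bei, bgj, cdh, cdi, cfg, cfh, deh, dij, egh, ghj

Hence C_0 ≅ Z^10, C_1 ≅ Z^30, C_2 ≅ Z^20.

Boundary ∂_1: C_1 → C_0 is given by ∂[p,q] = [q] − [p].
The 10×30 boundary matrix has rank 9 and Smith normal form diag(1,1,1,1,1,1,1,1,1).

Boundary ∂_2: C_2 → C_1 acts by ∂[p,q,r] = [q,r] − [p,r] + [p,q]. For instance
  ∂aij = ij − aj + ai,
  ∂bcg = cg − bg + bc.
This gives a 30×20 integer matrix of rank 20; reducing to Smith normal form yields diagonal entries (1,1,1,1,1,1,1,1,1,1,1,1,1,1,1,1,1,1,1,2).

Reading off H_k = ker ∂_k / im ∂_{k+1}:

  H_0: rank C_0 − rank ∂_1 = 10 − 9 = 1, and the invariant factors of ∂_1 are all 1, so H_0 = Z.
  H_1: rank ker ∂_1 − rank ∂_2 = (30 − 9) − 20 = 1, and ∂_2 has invariant factor 2 > 1, so H_1 = Z ⊕ Z_2.
  H_2: rank ker ∂_2 − rank ∂_3 = (20 − 20) − 0 = 0, and there is no ∂_3, so H_2 = 0.

H_0 = Z,  H_1 = Z ⊕ Z_2,  H_2 = 0.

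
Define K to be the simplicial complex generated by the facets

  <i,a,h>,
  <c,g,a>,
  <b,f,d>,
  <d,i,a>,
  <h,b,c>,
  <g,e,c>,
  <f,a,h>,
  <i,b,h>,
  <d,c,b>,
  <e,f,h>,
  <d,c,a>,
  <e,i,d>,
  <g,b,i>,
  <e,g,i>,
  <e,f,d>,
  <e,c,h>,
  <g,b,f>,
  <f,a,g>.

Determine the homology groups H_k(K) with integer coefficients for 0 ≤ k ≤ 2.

H_0 ≅ Z,  H_1 ≅ Z^2,  H_2 ≅ Z.

Order the vertices as a < b < c < d < e < f < g < h < i. Listing each simplex with vertices in this order, K has dimension 2 with simplices:

  0-simplices (9): a, b, c, d, e, f, g, h, i
  1-simplices (27): ac, ad, af, ag, ah, ai, bc, bd, bf, bg, bh, bi, cd, ce, cg, ch, de, df, di, ef, eg, eh, ei, fg, fh, gi, hi
  2-simplices (18): acd, acg, adi, afg, afh, ahi, bcd, bch, bdf, bfg, bgi, bhi, ceg, ceh, def, dei, efh, egi

Hence C_0 ≅ Z^9, C_1 ≅ Z^27, C_2 ≅ Z^18.

∂_1: C_1 → C_0 sends each edge [p,q] (with p < q) to q − p.
The resulting 9×27 matrix has rank 8, and its Smith normal form has invariant factors (1,1,1,1,1,1,1,1).

∂_2: C_2 → C_1 maps a triangle to the signed sum of its edges. For instance
  ∂adi = di − ai + ad,
  ∂acd = cd − ad + ac.
This gives a 27×18 integer matrix of rank 17; reducing to Smith normal form yields diagonal entries (1,1,1,1,1,1,1,1,1,1,1,1,1,1,1,1,1).

Computing H_k = (kernel of ∂_k) / (image of ∂_{k+1}):

  H_0: rank C_0 − rank ∂_1 = 9 − 8 = 1, and the invariant factors of ∂_1 are all 1, so H_0 ≅ Z.
  H_1: rank ker ∂_1 − rank ∂_2 = (27 − 8) − 17 = 2, and the invariant factors of ∂_2 are all 1, so H_1 ≅ Z^2.
  H_2: rank ker ∂_2 − rank ∂_3 = (18 − 17) − 0 = 1, and there is no ∂_3, so H_2 ≅ Z.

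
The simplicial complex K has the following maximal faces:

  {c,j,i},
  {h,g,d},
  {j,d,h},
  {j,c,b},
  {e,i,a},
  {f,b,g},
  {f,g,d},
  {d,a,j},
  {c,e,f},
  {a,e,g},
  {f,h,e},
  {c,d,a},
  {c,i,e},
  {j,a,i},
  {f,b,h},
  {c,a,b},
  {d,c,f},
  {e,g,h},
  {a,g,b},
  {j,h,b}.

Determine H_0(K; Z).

Fix the vertex order a < b < c < d < e < f < g < h < i < j and write every simplex with vertices in increasing order. Then dim K = 2 and the simplices of K are:

  0-simplices (10): a, b, c, d, e, f, g, h, i, j
  1-simplices (30): ab, ac, ad, ae, ag, ai, aj, bc, bf, bg, bh, bj, cd, ce, cf, ci, cj, df, dg, dh, dj, ef, eg, eh, ei, fg, fh, gh, hj, ij
  2-simplices (20): abc, abg, acd, adj, aeg, aei, aij, bcj, bfg, bfh, bhj, cdf, cef, cei, cij, dfg, dgh, dhj, efh, egh

so the chain groups are C_0 ≅ Z^10, C_1 ≅ Z^30, C_2 ≅ Z^20.

∂_1: C_1 → C_0 maps an edge to its endpoints' difference, ∂[p,q] = q − p.
This gives a 10×30 integer matrix of rank 9; reducing to Smith normal form yields diagonal entries (1,1,1,1,1,1,1,1,1).

∂_2: C_2 → C_1 acts by ∂[p,q,r] = [q,r] − [p,r] + [p,q]. For instance
  ∂bcj = cj − bj + bc,
  ∂abc = bc − ac + ab.
This gives a 30×20 integer matrix of rank 20; reducing to Smith normal form yields diagonal entries (1,1,1,1,1,1,1,1,1,1,1,1,1,1,1,1,1,1,1,2).

Now H_k = ker ∂_k / im ∂_{k+1}, so:

  H_0: rank C_0 − rank ∂_1 = 10 − 9 = 1, and the invariant factors of ∂_1 are all 1, so H_0 = Z.

(K is a triangulation of the Klein bottle.)

H_0 ≅ Z.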